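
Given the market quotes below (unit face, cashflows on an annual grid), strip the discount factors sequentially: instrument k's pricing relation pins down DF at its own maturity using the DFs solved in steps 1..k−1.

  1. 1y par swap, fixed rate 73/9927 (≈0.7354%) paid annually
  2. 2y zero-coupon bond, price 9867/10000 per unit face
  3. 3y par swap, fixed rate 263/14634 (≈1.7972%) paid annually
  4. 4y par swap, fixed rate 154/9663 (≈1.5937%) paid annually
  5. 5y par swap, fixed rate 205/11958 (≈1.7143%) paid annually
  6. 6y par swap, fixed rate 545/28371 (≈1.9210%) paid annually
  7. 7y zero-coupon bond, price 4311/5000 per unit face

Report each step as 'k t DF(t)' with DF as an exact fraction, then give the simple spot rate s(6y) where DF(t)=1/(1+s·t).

1 1 9927/10000
2 2 9867/10000
3 3 4737/5000
4 4 1173/1250
5 5 459/500
6 6 891/1000
7 7 4311/5000
s(6y) = (1/(891/1000) − 1)/(6) = 109/5346 ≈ 2.0389%

step 1 [1y] swap r/1=73/9927: DF=(1 − 73/9927·(0))/(1+73/9927) = 9927/10000 ≈ 0.992700
step 2 [2y] zero: DF = P = 9867/10000 ≈ 0.986700
step 3 [3y] swap r/1=263/14634: DF=(1 − 263/14634·(0.992700+0.986700))/(1+263/14634) = 4737/5000 ≈ 0.947400
step 4 [4y] swap r/1=154/9663: DF=(1 − 154/9663·(0.992700+0.986700+0.947400))/(1+154/9663) = 1173/1250 ≈ 0.938400
step 5 [5y] swap r/1=205/11958: DF=(1 − 205/11958·(0.992700+0.986700+0.947400+0.938400))/(1+205/11958) = 459/500 ≈ 0.918000
step 6 [6y] swap r/1=545/28371: DF=(1 − 545/28371·(0.992700+0.986700+0.947400+0.938400+0.918000))/(1+545/28371) = 891/1000 ≈ 0.891000
step 7 [7y] zero: DF = P = 4311/5000 ≈ 0.862200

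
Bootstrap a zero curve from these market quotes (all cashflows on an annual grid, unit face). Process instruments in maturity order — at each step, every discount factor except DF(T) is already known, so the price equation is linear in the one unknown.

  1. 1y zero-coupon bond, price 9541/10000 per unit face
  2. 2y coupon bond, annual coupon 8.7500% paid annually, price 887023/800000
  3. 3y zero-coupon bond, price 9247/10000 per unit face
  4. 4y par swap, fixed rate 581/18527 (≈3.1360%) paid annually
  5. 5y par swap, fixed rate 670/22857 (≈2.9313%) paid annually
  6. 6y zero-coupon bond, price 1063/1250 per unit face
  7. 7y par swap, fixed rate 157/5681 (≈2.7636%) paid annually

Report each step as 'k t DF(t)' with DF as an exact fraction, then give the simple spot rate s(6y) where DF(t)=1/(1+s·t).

1 1 9541/10000
2 2 2357/2500
3 3 9247/10000
4 4 4419/5000
5 5 433/500
6 6 1063/1250
7 7 8273/10000
s(6y) = (1/(1063/1250) − 1)/(6) = 187/6378 ≈ 2.9320%

step 1 [1y] zero: DF = P = 9541/10000 ≈ 0.954100
step 2 [2y] bond c/1=7/80: DF=(887023/800000 − 7/80·(0.954100))/(1+7/80) = 2357/2500 ≈ 0.942800
step 3 [3y] zero: DF = P = 9247/10000 ≈ 0.924700
step 4 [4y] swap r/1=581/18527: DF=(1 − 581/18527·(0.954100+0.942800+0.924700))/(1+581/18527) = 4419/5000 ≈ 0.883800
step 5 [5y] swap r/1=670/22857: DF=(1 − 670/22857·(0.954100+0.942800+0.924700+0.883800))/(1+670/22857) = 433/500 ≈ 0.866000
step 6 [6y] zero: DF = P = 1063/1250 ≈ 0.850400
step 7 [7y] swap r/1=157/5681: DF=(1 − 157/5681·(0.954100+0.942800+0.924700+0.883800+0.866000+0.850400))/(1+157/5681) = 8273/10000 ≈ 0.827300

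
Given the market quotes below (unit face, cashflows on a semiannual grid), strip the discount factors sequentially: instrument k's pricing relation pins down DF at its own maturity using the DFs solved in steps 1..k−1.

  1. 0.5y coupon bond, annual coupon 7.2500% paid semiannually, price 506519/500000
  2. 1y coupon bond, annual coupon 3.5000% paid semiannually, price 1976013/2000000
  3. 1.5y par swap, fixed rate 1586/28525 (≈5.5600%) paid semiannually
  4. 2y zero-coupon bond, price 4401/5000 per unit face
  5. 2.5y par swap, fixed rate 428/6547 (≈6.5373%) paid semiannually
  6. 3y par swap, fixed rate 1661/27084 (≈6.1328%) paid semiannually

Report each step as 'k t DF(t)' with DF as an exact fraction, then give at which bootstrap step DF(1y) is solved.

1 1/2 611/625
2 1 4771/5000
3 3/2 9207/10000
4 2 4401/5000
5 5/2 4251/5000
6 3 8339/10000
DF(1y) is solved at step 2

step 1 [0.5y] bond c/2=29/800: DF=(506519/500000 − 29/800·(0))/(1+29/800) = 611/625 ≈ 0.977600
step 2 [1y] bond c/2=7/400: DF=(1976013/2000000 − 7/400·(0.977600))/(1+7/400) = 4771/5000 ≈ 0.954200
step 3 [1.5y] swap r/2=793/28525: DF=(1 − 793/28525·(0.977600+0.954200))/(1+793/28525) = 9207/10000 ≈ 0.920700
step 4 [2y] zero: DF = P = 4401/5000 ≈ 0.880200
step 5 [2.5y] swap r/2=214/6547: DF=(1 − 214/6547·(0.977600+0.954200+0.920700+0.880200))/(1+214/6547) = 4251/5000 ≈ 0.850200
step 6 [3y] swap r/2=1661/54168: DF=(1 − 1661/54168·(0.977600+0.954200+0.920700+0.880200+0.850200))/(1+1661/54168) = 8339/10000 ≈ 0.833900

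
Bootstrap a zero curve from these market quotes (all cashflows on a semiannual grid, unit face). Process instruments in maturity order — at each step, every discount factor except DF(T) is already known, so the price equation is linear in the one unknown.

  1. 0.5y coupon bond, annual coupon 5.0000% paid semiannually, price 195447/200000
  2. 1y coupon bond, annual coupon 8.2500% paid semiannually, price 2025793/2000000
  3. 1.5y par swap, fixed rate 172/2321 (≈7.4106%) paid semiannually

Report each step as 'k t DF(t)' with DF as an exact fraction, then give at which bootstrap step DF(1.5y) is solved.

1 1/2 4767/5000
2 1 187/200
3 3/2 1121/1250
DF(1.5y) is solved at step 3

step 1 [0.5y] bond c/2=1/40: DF=(195447/200000 − 1/40·(0))/(1+1/40) = 4767/5000 ≈ 0.953400
step 2 [1y] bond c/2=33/800: DF=(2025793/2000000 − 33/800·(0.953400))/(1+33/800) = 187/200 ≈ 0.935000
step 3 [1.5y] swap r/2=86/2321: DF=(1 − 86/2321·(0.953400+0.935000))/(1+86/2321) = 1121/1250 ≈ 0.896800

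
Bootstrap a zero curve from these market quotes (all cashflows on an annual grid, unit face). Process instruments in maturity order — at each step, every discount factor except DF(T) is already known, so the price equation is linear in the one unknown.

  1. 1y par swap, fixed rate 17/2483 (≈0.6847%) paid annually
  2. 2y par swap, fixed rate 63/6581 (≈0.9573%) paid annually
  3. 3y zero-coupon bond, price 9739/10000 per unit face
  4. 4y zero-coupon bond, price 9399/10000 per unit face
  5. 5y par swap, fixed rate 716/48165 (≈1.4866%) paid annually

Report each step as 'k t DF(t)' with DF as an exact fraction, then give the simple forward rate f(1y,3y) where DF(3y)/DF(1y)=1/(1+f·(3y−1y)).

1 1 2483/2500
2 2 9811/10000
3 3 9739/10000
4 4 9399/10000
5 5 2321/2500
f(1y,3y) = ((2483/2500)/(9739/10000) − 1)/(2) = 193/19478 ≈ 0.9909%

step 1 [1y] swap r/1=17/2483: DF=(1 − 17/2483·(0))/(1+17/2483) = 2483/2500 ≈ 0.993200
step 2 [2y] swap r/1=63/6581: DF=(1 − 63/6581·(0.993200))/(1+63/6581) = 9811/10000 ≈ 0.981100
step 3 [3y] zero: DF = P = 9739/10000 ≈ 0.973900
step 4 [4y] zero: DF = P = 9399/10000 ≈ 0.939900
step 5 [5y] swap r/1=716/48165: DF=(1 − 716/48165·(0.993200+0.981100+0.973900+0.939900))/(1+716/48165) = 2321/2500 ≈ 0.928400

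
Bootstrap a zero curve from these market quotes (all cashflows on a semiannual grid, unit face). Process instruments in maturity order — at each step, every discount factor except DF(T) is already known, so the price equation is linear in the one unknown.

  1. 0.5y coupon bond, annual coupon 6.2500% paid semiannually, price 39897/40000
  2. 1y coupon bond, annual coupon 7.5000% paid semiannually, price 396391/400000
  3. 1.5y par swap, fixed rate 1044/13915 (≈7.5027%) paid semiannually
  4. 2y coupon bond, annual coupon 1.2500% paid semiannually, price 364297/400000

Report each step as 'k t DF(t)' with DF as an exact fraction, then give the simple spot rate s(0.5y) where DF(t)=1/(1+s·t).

step 1 [0.5y] bond c/2=1/32: DF=(39897/40000 − 1/32·(0))/(1+1/32) = 1209/1250 ≈ 0.967200
step 2 [1y] bond c/2=3/80: DF=(396391/400000 − 3/80·(0.967200))/(1+3/80) = 4601/5000 ≈ 0.920200
step 3 [1.5y] swap r/2=522/13915: DF=(1 − 522/13915·(0.967200+0.920200))/(1+522/13915) = 2239/2500 ≈ 0.895600
step 4 [2y] bond c/2=1/160: DF=(364297/400000 − 1/160·(0.967200+0.920200+0.895600))/(1+1/160) = 4439/5000 ≈ 0.887800

1 1/2 1209/1250
2 1 4601/5000
3 3/2 2239/2500
4 2 4439/5000
s(0.5y) = (1/(1209/1250) − 1)/(1/2) = 82/1209 ≈ 6.7825%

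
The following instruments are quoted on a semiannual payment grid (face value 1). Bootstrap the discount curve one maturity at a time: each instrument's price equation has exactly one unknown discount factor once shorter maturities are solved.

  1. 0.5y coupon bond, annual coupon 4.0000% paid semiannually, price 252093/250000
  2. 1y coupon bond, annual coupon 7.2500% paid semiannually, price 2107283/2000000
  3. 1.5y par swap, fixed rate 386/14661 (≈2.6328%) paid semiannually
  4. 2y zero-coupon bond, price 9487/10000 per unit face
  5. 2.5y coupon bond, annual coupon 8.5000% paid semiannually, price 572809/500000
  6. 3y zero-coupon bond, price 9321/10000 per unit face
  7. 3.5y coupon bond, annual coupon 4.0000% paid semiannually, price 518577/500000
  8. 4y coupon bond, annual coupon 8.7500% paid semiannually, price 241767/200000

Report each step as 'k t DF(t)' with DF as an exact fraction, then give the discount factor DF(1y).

step 1 [0.5y] bond c/2=1/50: DF=(252093/250000 − 1/50·(0))/(1+1/50) = 4943/5000 ≈ 0.988600
step 2 [1y] bond c/2=29/800: DF=(2107283/2000000 − 29/800·(0.988600))/(1+29/800) = 4911/5000 ≈ 0.982200
step 3 [1.5y] swap r/2=193/14661: DF=(1 − 193/14661·(0.988600+0.982200))/(1+193/14661) = 4807/5000 ≈ 0.961400
step 4 [2y] zero: DF = P = 9487/10000 ≈ 0.948700
step 5 [2.5y] bond c/2=17/400: DF=(572809/500000 − 17/400·(0.988600+0.982200+0.961400+0.948700))/(1+17/400) = 9407/10000 ≈ 0.940700
step 6 [3y] zero: DF = P = 9321/10000 ≈ 0.932100
step 7 [3.5y] bond c/2=1/50: DF=(518577/500000 − 1/50·(0.988600+0.982200+0.961400+0.948700+0.940700+0.932100))/(1+1/50) = 113/125 ≈ 0.904000
step 8 [4y] bond c/2=7/160: DF=(241767/200000 − 7/160·(0.988600+0.982200+0.961400+0.948700+0.940700+0.932100+0.904000))/(1+7/160) = 8791/10000 ≈ 0.879100

1 1/2 4943/5000
2 1 4911/5000
3 3/2 4807/5000
4 2 9487/10000
5 5/2 9407/10000
6 3 9321/10000
7 7/2 113/125
8 4 8791/10000
DF(1y) = 4911/5000 ≈ 0.982200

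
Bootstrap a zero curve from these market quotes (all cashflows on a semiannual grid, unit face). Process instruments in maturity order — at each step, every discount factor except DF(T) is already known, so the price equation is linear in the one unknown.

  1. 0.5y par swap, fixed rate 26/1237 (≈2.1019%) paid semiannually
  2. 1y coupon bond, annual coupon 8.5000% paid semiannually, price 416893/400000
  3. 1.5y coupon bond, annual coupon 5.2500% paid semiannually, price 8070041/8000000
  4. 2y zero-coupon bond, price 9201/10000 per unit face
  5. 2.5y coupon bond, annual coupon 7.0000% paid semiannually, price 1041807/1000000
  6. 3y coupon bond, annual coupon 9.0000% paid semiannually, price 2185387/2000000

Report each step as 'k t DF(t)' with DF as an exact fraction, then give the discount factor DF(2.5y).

step 1 [0.5y] swap r/2=13/1237: DF=(1 − 13/1237·(0))/(1+13/1237) = 1237/1250 ≈ 0.989600
step 2 [1y] bond c/2=17/400: DF=(416893/400000 − 17/400·(0.989600))/(1+17/400) = 4797/5000 ≈ 0.959400
step 3 [1.5y] bond c/2=21/800: DF=(8070041/8000000 − 21/800·(0.989600+0.959400))/(1+21/800) = 9331/10000 ≈ 0.933100
step 4 [2y] zero: DF = P = 9201/10000 ≈ 0.920100
step 5 [2.5y] bond c/2=7/200: DF=(1041807/1000000 − 7/200·(0.989600+0.959400+0.933100+0.920100))/(1+7/200) = 439/500 ≈ 0.878000
step 6 [3y] bond c/2=9/200: DF=(2185387/2000000 − 9/200·(0.989600+0.959400+0.933100+0.920100+0.878000))/(1+9/200) = 8441/10000 ≈ 0.844100

1 1/2 1237/1250
2 1 4797/5000
3 3/2 9331/10000
4 2 9201/10000
5 5/2 439/500
6 3 8441/10000
DF(2.5y) = 439/500 ≈ 0.878000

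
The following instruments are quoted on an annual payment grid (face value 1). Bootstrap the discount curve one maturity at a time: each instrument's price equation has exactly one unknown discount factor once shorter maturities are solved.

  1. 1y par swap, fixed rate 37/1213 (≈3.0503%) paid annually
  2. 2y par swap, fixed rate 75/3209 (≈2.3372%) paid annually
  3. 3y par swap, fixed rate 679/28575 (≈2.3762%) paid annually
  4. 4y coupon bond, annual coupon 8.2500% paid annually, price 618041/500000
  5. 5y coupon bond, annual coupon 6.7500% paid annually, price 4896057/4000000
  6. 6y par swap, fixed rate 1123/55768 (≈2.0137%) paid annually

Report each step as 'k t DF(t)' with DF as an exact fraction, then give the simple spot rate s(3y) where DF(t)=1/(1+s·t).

1 1 1213/1250
2 2 191/200
3 3 9321/10000
4 4 9241/10000
5 5 363/400
6 6 8877/10000
s(3y) = (1/(9321/10000) − 1)/(3) = 679/27963 ≈ 2.4282%

step 1 [1y] swap r/1=37/1213: DF=(1 − 37/1213·(0))/(1+37/1213) = 1213/1250 ≈ 0.970400
step 2 [2y] swap r/1=75/3209: DF=(1 − 75/3209·(0.970400))/(1+75/3209) = 191/200 ≈ 0.955000
step 3 [3y] swap r/1=679/28575: DF=(1 − 679/28575·(0.970400+0.955000))/(1+679/28575) = 9321/10000 ≈ 0.932100
step 4 [4y] bond c/1=33/400: DF=(618041/500000 − 33/400·(0.970400+0.955000+0.932100))/(1+33/400) = 9241/10000 ≈ 0.924100
step 5 [5y] bond c/1=27/400: DF=(4896057/4000000 − 27/400·(0.970400+0.955000+0.932100+0.924100))/(1+27/400) = 363/400 ≈ 0.907500
step 6 [6y] swap r/1=1123/55768: DF=(1 − 1123/55768·(0.970400+0.955000+0.932100+0.924100+0.907500))/(1+1123/55768) = 8877/10000 ≈ 0.887700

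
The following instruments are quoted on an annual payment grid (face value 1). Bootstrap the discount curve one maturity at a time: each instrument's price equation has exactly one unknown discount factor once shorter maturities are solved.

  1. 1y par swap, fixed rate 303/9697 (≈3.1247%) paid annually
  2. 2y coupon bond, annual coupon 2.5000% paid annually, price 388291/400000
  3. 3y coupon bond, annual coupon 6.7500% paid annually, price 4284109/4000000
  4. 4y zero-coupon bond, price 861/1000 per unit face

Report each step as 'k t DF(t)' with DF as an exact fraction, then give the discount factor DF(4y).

step 1 [1y] swap r/1=303/9697: DF=(1 − 303/9697·(0))/(1+303/9697) = 9697/10000 ≈ 0.969700
step 2 [2y] bond c/1=1/40: DF=(388291/400000 − 1/40·(0.969700))/(1+1/40) = 4617/5000 ≈ 0.923400
step 3 [3y] bond c/1=27/400: DF=(4284109/4000000 − 27/400·(0.969700+0.923400))/(1+27/400) = 2209/2500 ≈ 0.883600
step 4 [4y] zero: DF = P = 861/1000 ≈ 0.861000

1 1 9697/10000
2 2 4617/5000
3 3 2209/2500
4 4 861/1000
DF(4y) = 861/1000 ≈ 0.861000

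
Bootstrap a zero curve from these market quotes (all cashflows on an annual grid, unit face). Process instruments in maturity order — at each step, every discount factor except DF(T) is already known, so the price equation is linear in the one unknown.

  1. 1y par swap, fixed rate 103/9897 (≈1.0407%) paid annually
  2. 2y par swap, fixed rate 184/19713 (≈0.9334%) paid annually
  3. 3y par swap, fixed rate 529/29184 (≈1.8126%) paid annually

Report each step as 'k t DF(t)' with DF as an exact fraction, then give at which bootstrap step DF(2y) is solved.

step 1 [1y] swap r/1=103/9897: DF=(1 − 103/9897·(0))/(1+103/9897) = 9897/10000 ≈ 0.989700
step 2 [2y] swap r/1=184/19713: DF=(1 − 184/19713·(0.989700))/(1+184/19713) = 1227/1250 ≈ 0.981600
step 3 [3y] swap r/1=529/29184: DF=(1 − 529/29184·(0.989700+0.981600))/(1+529/29184) = 9471/10000 ≈ 0.947100

1 1 9897/10000
2 2 1227/1250
3 3 9471/10000
DF(2y) is solved at step 2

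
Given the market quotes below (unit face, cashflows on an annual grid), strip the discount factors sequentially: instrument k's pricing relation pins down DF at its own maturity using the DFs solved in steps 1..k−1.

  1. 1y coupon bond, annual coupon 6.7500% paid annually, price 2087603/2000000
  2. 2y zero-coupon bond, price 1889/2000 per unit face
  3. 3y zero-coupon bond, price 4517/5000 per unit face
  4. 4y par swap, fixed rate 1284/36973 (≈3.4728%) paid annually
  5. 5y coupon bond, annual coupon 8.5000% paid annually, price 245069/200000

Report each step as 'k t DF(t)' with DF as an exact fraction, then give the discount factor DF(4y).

step 1 [1y] bond c/1=27/400: DF=(2087603/2000000 − 27/400·(0))/(1+27/400) = 4889/5000 ≈ 0.977800
step 2 [2y] zero: DF = P = 1889/2000 ≈ 0.944500
step 3 [3y] zero: DF = P = 4517/5000 ≈ 0.903400
step 4 [4y] swap r/1=1284/36973: DF=(1 − 1284/36973·(0.977800+0.944500+0.903400))/(1+1284/36973) = 2179/2500 ≈ 0.871600
step 5 [5y] bond c/1=17/200: DF=(245069/200000 − 17/200·(0.977800+0.944500+0.903400+0.871600))/(1+17/200) = 8397/10000 ≈ 0.839700

1 1 4889/5000
2 2 1889/2000
3 3 4517/5000
4 4 2179/2500
5 5 8397/10000
DF(4y) = 2179/2500 ≈ 0.871600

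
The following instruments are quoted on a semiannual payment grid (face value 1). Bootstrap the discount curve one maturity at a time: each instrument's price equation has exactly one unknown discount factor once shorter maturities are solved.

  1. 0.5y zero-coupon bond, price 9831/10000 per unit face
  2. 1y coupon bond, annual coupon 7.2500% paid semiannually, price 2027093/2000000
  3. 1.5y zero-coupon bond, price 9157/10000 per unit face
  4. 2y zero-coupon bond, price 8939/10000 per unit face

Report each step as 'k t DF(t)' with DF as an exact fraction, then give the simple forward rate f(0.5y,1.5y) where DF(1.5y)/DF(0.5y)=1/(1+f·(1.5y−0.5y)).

1 1/2 9831/10000
2 1 9437/10000
3 3/2 9157/10000
4 2 8939/10000
f(0.5y,1.5y) = ((9831/10000)/(9157/10000) − 1)/(1) = 674/9157 ≈ 7.3605%

step 1 [0.5y] zero: DF = P = 9831/10000 ≈ 0.983100
step 2 [1y] bond c/2=29/800: DF=(2027093/2000000 − 29/800·(0.983100))/(1+29/800) = 9437/10000 ≈ 0.943700
step 3 [1.5y] zero: DF = P = 9157/10000 ≈ 0.915700
step 4 [2y] zero: DF = P = 8939/10000 ≈ 0.893900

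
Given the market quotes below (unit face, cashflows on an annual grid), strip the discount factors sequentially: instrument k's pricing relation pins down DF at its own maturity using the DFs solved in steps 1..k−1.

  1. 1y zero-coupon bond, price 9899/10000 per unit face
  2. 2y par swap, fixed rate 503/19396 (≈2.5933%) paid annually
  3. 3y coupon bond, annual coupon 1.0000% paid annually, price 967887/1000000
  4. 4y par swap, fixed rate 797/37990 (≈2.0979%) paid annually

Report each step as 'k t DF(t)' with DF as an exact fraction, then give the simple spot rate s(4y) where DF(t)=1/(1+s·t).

1 1 9899/10000
2 2 9497/10000
3 3 9391/10000
4 4 9203/10000
s(4y) = (1/(9203/10000) − 1)/(4) = 797/36812 ≈ 2.1651%

step 1 [1y] zero: DF = P = 9899/10000 ≈ 0.989900
step 2 [2y] swap r/1=503/19396: DF=(1 − 503/19396·(0.989900))/(1+503/19396) = 9497/10000 ≈ 0.949700
step 3 [3y] bond c/1=1/100: DF=(967887/1000000 − 1/100·(0.989900+0.949700))/(1+1/100) = 9391/10000 ≈ 0.939100
step 4 [4y] swap r/1=797/37990: DF=(1 − 797/37990·(0.989900+0.949700+0.939100))/(1+797/37990) = 9203/10000 ≈ 0.920300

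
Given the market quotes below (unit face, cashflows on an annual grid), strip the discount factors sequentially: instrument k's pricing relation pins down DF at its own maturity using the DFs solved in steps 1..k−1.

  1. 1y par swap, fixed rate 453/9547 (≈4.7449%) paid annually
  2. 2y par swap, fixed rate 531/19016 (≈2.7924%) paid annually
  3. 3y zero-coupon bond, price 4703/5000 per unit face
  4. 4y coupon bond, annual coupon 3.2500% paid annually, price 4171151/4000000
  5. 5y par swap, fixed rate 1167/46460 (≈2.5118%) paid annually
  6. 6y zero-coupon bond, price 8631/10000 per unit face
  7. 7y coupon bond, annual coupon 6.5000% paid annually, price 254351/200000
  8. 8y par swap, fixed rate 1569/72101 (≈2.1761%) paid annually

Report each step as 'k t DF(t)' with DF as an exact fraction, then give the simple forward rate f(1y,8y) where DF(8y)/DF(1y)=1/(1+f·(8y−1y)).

step 1 [1y] swap r/1=453/9547: DF=(1 − 453/9547·(0))/(1+453/9547) = 9547/10000 ≈ 0.954700
step 2 [2y] swap r/1=531/19016: DF=(1 − 531/19016·(0.954700))/(1+531/19016) = 9469/10000 ≈ 0.946900
step 3 [3y] zero: DF = P = 4703/5000 ≈ 0.940600
step 4 [4y] bond c/1=13/400: DF=(4171151/4000000 − 13/400·(0.954700+0.946900+0.940600))/(1+13/400) = 1841/2000 ≈ 0.920500
step 5 [5y] swap r/1=1167/46460: DF=(1 − 1167/46460·(0.954700+0.946900+0.940600+0.920500))/(1+1167/46460) = 8833/10000 ≈ 0.883300
step 6 [6y] zero: DF = P = 8631/10000 ≈ 0.863100
step 7 [7y] bond c/1=13/200: DF=(254351/200000 − 13/200·(0.954700+0.946900+0.940600+0.920500+0.883300+0.863100))/(1+13/200) = 8579/10000 ≈ 0.857900
step 8 [8y] swap r/1=1569/72101: DF=(1 − 1569/72101·(0.954700+0.946900+0.940600+0.920500+0.883300+0.863100+0.857900))/(1+1569/72101) = 8431/10000 ≈ 0.843100

1 1 9547/10000
2 2 9469/10000
3 3 4703/5000
4 4 1841/2000
5 5 8833/10000
6 6 8631/10000
7 7 8579/10000
8 8 8431/10000
f(1y,8y) = ((9547/10000)/(8431/10000) − 1)/(7) = 1116/59017 ≈ 1.8910%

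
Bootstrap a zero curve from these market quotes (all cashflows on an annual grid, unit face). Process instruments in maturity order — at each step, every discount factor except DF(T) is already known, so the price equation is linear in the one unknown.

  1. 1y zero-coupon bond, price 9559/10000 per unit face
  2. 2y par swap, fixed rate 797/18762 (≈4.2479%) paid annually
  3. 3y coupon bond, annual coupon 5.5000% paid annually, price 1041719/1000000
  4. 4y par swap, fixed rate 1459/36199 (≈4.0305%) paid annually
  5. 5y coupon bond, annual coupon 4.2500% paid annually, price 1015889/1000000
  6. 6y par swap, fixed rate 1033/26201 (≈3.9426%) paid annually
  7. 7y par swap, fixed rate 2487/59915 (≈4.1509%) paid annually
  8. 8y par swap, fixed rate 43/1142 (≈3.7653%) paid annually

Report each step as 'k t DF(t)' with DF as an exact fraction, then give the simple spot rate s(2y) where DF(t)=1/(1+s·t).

step 1 [1y] zero: DF = P = 9559/10000 ≈ 0.955900
step 2 [2y] swap r/1=797/18762: DF=(1 − 797/18762·(0.955900))/(1+797/18762) = 9203/10000 ≈ 0.920300
step 3 [3y] bond c/1=11/200: DF=(1041719/1000000 − 11/200·(0.955900+0.920300))/(1+11/200) = 556/625 ≈ 0.889600
step 4 [4y] swap r/1=1459/36199: DF=(1 − 1459/36199·(0.955900+0.920300+0.889600))/(1+1459/36199) = 8541/10000 ≈ 0.854100
step 5 [5y] bond c/1=17/400: DF=(1015889/1000000 − 17/400·(0.955900+0.920300+0.889600+0.854100))/(1+17/400) = 8269/10000 ≈ 0.826900
step 6 [6y] swap r/1=1033/26201: DF=(1 − 1033/26201·(0.955900+0.920300+0.889600+0.854100+0.826900))/(1+1033/26201) = 3967/5000 ≈ 0.793400
step 7 [7y] swap r/1=2487/59915: DF=(1 − 2487/59915·(0.955900+0.920300+0.889600+0.854100+0.826900+0.793400))/(1+2487/59915) = 7513/10000 ≈ 0.751300
step 8 [8y] swap r/1=43/1142: DF=(1 − 43/1142·(0.955900+0.920300+0.889600+0.854100+0.826900+0.793400+0.751300))/(1+43/1142) = 7463/10000 ≈ 0.746300

1 1 9559/10000
2 2 9203/10000
3 3 556/625
4 4 8541/10000
5 5 8269/10000
6 6 3967/5000
7 7 7513/10000
8 8 7463/10000
s(2y) = (1/(9203/10000) − 1)/(2) = 797/18406 ≈ 4.3301%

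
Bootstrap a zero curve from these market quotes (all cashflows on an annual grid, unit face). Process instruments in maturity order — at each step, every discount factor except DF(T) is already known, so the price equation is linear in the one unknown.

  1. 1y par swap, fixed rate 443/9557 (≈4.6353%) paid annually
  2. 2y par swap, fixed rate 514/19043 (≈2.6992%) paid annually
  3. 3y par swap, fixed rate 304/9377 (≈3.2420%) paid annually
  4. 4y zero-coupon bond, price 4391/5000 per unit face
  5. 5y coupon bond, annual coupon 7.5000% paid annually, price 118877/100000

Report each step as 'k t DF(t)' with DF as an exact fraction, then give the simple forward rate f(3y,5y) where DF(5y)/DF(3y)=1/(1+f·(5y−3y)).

step 1 [1y] swap r/1=443/9557: DF=(1 − 443/9557·(0))/(1+443/9557) = 9557/10000 ≈ 0.955700
step 2 [2y] swap r/1=514/19043: DF=(1 − 514/19043·(0.955700))/(1+514/19043) = 4743/5000 ≈ 0.948600
step 3 [3y] swap r/1=304/9377: DF=(1 − 304/9377·(0.955700+0.948600))/(1+304/9377) = 568/625 ≈ 0.908800
step 4 [4y] zero: DF = P = 4391/5000 ≈ 0.878200
step 5 [5y] bond c/1=3/40: DF=(118877/100000 − 3/40·(0.955700+0.948600+0.908800+0.878200))/(1+3/40) = 8483/10000 ≈ 0.848300

1 1 9557/10000
2 2 4743/5000
3 3 568/625
4 4 4391/5000
5 5 8483/10000
f(3y,5y) = ((568/625)/(8483/10000) − 1)/(2) = 605/16966 ≈ 3.5660%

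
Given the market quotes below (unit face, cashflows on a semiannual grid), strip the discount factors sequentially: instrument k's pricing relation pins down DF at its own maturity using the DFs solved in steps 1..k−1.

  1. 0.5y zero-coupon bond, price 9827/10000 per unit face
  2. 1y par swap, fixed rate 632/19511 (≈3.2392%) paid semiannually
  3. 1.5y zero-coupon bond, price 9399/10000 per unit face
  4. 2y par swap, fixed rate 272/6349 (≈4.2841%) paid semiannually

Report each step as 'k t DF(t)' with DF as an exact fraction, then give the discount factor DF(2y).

step 1 [0.5y] zero: DF = P = 9827/10000 ≈ 0.982700
step 2 [1y] swap r/2=316/19511: DF=(1 − 316/19511·(0.982700))/(1+316/19511) = 2421/2500 ≈ 0.968400
step 3 [1.5y] zero: DF = P = 9399/10000 ≈ 0.939900
step 4 [2y] swap r/2=136/6349: DF=(1 − 136/6349·(0.982700+0.968400+0.939900))/(1+136/6349) = 574/625 ≈ 0.918400

1 1/2 9827/10000
2 1 2421/2500
3 3/2 9399/10000
4 2 574/625
DF(2y) = 574/625 ≈ 0.918400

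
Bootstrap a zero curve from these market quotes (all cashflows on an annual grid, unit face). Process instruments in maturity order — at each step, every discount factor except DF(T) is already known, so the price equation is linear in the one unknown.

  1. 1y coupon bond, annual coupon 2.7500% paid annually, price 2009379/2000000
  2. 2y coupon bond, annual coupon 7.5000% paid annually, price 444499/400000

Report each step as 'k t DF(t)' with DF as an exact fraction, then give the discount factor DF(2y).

step 1 [1y] bond c/1=11/400: DF=(2009379/2000000 − 11/400·(0))/(1+11/400) = 4889/5000 ≈ 0.977800
step 2 [2y] bond c/1=3/40: DF=(444499/400000 − 3/40·(0.977800))/(1+3/40) = 1931/2000 ≈ 0.965500

1 1 4889/5000
2 2 1931/2000
DF(2y) = 1931/2000 ≈ 0.965500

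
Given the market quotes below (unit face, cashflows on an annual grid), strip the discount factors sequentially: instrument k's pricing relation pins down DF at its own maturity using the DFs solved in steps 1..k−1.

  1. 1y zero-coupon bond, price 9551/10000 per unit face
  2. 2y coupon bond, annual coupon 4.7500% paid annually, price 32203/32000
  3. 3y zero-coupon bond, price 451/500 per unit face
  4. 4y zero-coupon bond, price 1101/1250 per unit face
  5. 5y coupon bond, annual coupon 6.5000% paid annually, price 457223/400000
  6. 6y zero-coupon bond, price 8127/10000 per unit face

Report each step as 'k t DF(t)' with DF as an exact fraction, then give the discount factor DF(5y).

1 1 9551/10000
2 2 4587/5000
3 3 451/500
4 4 1101/1250
5 5 4251/5000
6 6 8127/10000
DF(5y) = 4251/5000 ≈ 0.850200

step 1 [1y] zero: DF = P = 9551/10000 ≈ 0.955100
step 2 [2y] bond c/1=19/400: DF=(32203/32000 − 19/400·(0.955100))/(1+19/400) = 4587/5000 ≈ 0.917400
step 3 [3y] zero: DF = P = 451/500 ≈ 0.902000
step 4 [4y] zero: DF = P = 1101/1250 ≈ 0.880800
step 5 [5y] bond c/1=13/200: DF=(457223/400000 − 13/200·(0.955100+0.917400+0.902000+0.880800))/(1+13/200) = 4251/5000 ≈ 0.850200
step 6 [6y] zero: DF = P = 8127/10000 ≈ 0.812700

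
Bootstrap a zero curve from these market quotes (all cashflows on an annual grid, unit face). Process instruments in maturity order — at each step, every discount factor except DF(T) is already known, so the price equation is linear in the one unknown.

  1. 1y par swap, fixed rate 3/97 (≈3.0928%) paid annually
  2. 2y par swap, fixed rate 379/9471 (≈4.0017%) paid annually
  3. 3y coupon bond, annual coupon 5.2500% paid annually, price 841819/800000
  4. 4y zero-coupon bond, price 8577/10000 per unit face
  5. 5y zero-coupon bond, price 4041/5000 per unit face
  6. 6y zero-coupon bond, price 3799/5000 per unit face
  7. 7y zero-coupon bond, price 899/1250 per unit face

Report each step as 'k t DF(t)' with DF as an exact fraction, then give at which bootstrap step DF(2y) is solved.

step 1 [1y] swap r/1=3/97: DF=(1 − 3/97·(0))/(1+3/97) = 97/100 ≈ 0.970000
step 2 [2y] swap r/1=379/9471: DF=(1 − 379/9471·(0.970000))/(1+379/9471) = 4621/5000 ≈ 0.924200
step 3 [3y] bond c/1=21/400: DF=(841819/800000 − 21/400·(0.970000+0.924200))/(1+21/400) = 9053/10000 ≈ 0.905300
step 4 [4y] zero: DF = P = 8577/10000 ≈ 0.857700
step 5 [5y] zero: DF = P = 4041/5000 ≈ 0.808200
step 6 [6y] zero: DF = P = 3799/5000 ≈ 0.759800
step 7 [7y] zero: DF = P = 899/1250 ≈ 0.719200

1 1 97/100
2 2 4621/5000
3 3 9053/10000
4 4 8577/10000
5 5 4041/5000
6 6 3799/5000
7 7 899/1250
DF(2y) is solved at step 2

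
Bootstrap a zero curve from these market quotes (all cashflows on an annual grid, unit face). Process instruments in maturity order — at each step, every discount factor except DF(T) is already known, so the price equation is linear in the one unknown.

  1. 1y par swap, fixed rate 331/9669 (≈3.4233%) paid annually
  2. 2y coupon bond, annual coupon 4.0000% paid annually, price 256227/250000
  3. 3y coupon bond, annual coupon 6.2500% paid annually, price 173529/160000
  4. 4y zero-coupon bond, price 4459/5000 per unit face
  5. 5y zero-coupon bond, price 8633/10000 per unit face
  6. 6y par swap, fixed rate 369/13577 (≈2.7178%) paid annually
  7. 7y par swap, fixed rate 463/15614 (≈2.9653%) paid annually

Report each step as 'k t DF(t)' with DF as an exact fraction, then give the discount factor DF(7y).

1 1 9669/10000
2 2 9483/10000
3 3 9081/10000
4 4 4459/5000
5 5 8633/10000
6 6 2131/2500
7 7 2037/2500
DF(7y) = 2037/2500 ≈ 0.814800

step 1 [1y] swap r/1=331/9669: DF=(1 − 331/9669·(0))/(1+331/9669) = 9669/10000 ≈ 0.966900
step 2 [2y] bond c/1=1/25: DF=(256227/250000 − 1/25·(0.966900))/(1+1/25) = 9483/10000 ≈ 0.948300
step 3 [3y] bond c/1=1/16: DF=(173529/160000 − 1/16·(0.966900+0.948300))/(1+1/16) = 9081/10000 ≈ 0.908100
step 4 [4y] zero: DF = P = 4459/5000 ≈ 0.891800
step 5 [5y] zero: DF = P = 8633/10000 ≈ 0.863300
step 6 [6y] swap r/1=369/13577: DF=(1 − 369/13577·(0.966900+0.948300+0.908100+0.891800+0.863300))/(1+369/13577) = 2131/2500 ≈ 0.852400
step 7 [7y] swap r/1=463/15614: DF=(1 − 463/15614·(0.966900+0.948300+0.908100+0.891800+0.863300+0.852400))/(1+463/15614) = 2037/2500 ≈ 0.814800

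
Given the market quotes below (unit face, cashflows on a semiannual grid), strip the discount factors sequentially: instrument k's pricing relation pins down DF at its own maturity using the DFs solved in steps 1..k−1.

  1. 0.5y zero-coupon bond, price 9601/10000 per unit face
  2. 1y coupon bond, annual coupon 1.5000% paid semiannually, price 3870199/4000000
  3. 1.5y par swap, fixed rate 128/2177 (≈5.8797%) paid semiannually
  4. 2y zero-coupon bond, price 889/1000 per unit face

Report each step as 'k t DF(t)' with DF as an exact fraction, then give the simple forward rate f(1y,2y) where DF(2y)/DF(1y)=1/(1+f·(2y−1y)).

1 1/2 9601/10000
2 1 2383/2500
3 3/2 573/625
4 2 889/1000
f(1y,2y) = ((2383/2500)/(889/1000) − 1)/(1) = 321/4445 ≈ 7.2216%

step 1 [0.5y] zero: DF = P = 9601/10000 ≈ 0.960100
step 2 [1y] bond c/2=3/400: DF=(3870199/4000000 − 3/400·(0.960100))/(1+3/400) = 2383/2500 ≈ 0.953200
step 3 [1.5y] swap r/2=64/2177: DF=(1 − 64/2177·(0.960100+0.953200))/(1+64/2177) = 573/625 ≈ 0.916800
step 4 [2y] zero: DF = P = 889/1000 ≈ 0.889000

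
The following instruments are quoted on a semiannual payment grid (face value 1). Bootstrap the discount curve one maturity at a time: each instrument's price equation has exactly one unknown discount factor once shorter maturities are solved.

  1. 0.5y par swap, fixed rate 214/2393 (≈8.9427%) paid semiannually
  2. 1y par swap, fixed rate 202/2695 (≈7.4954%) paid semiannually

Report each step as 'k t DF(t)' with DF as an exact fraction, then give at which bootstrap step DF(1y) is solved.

1 1/2 2393/2500
2 1 9293/10000
DF(1y) is solved at step 2

step 1 [0.5y] swap r/2=107/2393: DF=(1 − 107/2393·(0))/(1+107/2393) = 2393/2500 ≈ 0.957200
step 2 [1y] swap r/2=101/2695: DF=(1 − 101/2695·(0.957200))/(1+101/2695) = 9293/10000 ≈ 0.929300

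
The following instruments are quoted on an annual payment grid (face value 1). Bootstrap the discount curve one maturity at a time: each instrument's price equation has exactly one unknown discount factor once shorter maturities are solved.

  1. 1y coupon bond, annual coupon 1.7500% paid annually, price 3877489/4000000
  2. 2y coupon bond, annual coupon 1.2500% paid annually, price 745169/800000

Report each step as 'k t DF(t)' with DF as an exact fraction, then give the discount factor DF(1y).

1 1 9527/10000
2 2 4541/5000
DF(1y) = 9527/10000 ≈ 0.952700

step 1 [1y] bond c/1=7/400: DF=(3877489/4000000 − 7/400·(0))/(1+7/400) = 9527/10000 ≈ 0.952700
step 2 [2y] bond c/1=1/80: DF=(745169/800000 − 1/80·(0.952700))/(1+1/80) = 4541/5000 ≈ 0.908200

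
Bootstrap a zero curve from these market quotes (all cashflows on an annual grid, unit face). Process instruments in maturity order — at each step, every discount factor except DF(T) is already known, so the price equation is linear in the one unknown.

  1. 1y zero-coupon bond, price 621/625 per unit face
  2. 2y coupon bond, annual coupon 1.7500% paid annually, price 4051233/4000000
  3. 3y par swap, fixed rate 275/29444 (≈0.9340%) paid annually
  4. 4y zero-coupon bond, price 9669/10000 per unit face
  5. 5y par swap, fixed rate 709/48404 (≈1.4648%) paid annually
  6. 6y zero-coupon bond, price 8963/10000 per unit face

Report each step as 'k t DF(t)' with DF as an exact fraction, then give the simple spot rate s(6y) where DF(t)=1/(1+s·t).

1 1 621/625
2 2 9783/10000
3 3 389/400
4 4 9669/10000
5 5 9291/10000
6 6 8963/10000
s(6y) = (1/(8963/10000) − 1)/(6) = 1037/53778 ≈ 1.9283%

step 1 [1y] zero: DF = P = 621/625 ≈ 0.993600
step 2 [2y] bond c/1=7/400: DF=(4051233/4000000 − 7/400·(0.993600))/(1+7/400) = 9783/10000 ≈ 0.978300
step 3 [3y] swap r/1=275/29444: DF=(1 − 275/29444·(0.993600+0.978300))/(1+275/29444) = 389/400 ≈ 0.972500
step 4 [4y] zero: DF = P = 9669/10000 ≈ 0.966900
step 5 [5y] swap r/1=709/48404: DF=(1 − 709/48404·(0.993600+0.978300+0.972500+0.966900))/(1+709/48404) = 9291/10000 ≈ 0.929100
step 6 [6y] zero: DF = P = 8963/10000 ≈ 0.896300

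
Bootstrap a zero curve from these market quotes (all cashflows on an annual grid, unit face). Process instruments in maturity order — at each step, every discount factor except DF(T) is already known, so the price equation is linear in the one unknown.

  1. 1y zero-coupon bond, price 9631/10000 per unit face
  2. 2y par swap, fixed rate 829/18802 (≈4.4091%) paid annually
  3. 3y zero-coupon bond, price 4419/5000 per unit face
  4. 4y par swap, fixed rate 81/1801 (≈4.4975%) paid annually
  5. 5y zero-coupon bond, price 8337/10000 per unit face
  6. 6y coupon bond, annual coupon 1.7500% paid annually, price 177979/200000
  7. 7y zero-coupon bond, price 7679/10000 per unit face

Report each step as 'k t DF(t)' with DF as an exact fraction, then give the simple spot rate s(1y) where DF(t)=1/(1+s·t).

1 1 9631/10000
2 2 9171/10000
3 3 4419/5000
4 4 419/500
5 5 8337/10000
6 6 7983/10000
7 7 7679/10000
s(1y) = (1/(9631/10000) − 1)/(1) = 369/9631 ≈ 3.8314%

step 1 [1y] zero: DF = P = 9631/10000 ≈ 0.963100
step 2 [2y] swap r/1=829/18802: DF=(1 − 829/18802·(0.963100))/(1+829/18802) = 9171/10000 ≈ 0.917100
step 3 [3y] zero: DF = P = 4419/5000 ≈ 0.883800
step 4 [4y] swap r/1=81/1801: DF=(1 − 81/1801·(0.963100+0.917100+0.883800))/(1+81/1801) = 419/500 ≈ 0.838000
step 5 [5y] zero: DF = P = 8337/10000 ≈ 0.833700
step 6 [6y] bond c/1=7/400: DF=(177979/200000 − 7/400·(0.963100+0.917100+0.883800+0.838000+0.833700))/(1+7/400) = 7983/10000 ≈ 0.798300
step 7 [7y] zero: DF = P = 7679/10000 ≈ 0.767900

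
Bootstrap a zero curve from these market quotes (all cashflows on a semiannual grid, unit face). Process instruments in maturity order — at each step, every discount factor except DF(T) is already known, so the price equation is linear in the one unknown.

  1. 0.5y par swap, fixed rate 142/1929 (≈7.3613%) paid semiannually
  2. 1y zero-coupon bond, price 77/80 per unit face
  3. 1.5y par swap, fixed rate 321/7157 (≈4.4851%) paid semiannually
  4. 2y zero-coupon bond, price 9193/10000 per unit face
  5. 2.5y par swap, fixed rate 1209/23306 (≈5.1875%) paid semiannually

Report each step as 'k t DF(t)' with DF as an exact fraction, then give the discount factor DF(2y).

1 1/2 1929/2000
2 1 77/80
3 3/2 4679/5000
4 2 9193/10000
5 5/2 8791/10000
DF(2y) = 9193/10000 ≈ 0.919300

step 1 [0.5y] swap r/2=71/1929: DF=(1 − 71/1929·(0))/(1+71/1929) = 1929/2000 ≈ 0.964500
step 2 [1y] zero: DF = P = 77/80 ≈ 0.962500
step 3 [1.5y] swap r/2=321/14314: DF=(1 − 321/14314·(0.964500+0.962500))/(1+321/14314) = 4679/5000 ≈ 0.935800
step 4 [2y] zero: DF = P = 9193/10000 ≈ 0.919300
step 5 [2.5y] swap r/2=1209/46612: DF=(1 − 1209/46612·(0.964500+0.962500+0.935800+0.919300))/(1+1209/46612) = 8791/10000 ≈ 0.879100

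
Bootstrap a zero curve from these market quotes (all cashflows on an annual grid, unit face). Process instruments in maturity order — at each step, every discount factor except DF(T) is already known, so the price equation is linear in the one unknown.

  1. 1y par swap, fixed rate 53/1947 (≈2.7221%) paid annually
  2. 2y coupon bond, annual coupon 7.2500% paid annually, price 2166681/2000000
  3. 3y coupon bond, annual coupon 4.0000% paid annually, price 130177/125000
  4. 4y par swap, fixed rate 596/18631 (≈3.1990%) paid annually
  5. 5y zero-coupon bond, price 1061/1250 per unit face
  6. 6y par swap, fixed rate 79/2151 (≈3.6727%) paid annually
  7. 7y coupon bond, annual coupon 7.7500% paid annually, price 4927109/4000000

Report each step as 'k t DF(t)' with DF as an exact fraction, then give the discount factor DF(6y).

1 1 1947/2000
2 2 9443/10000
3 3 2319/2500
4 4 1101/1250
5 5 1061/1250
6 6 321/400
7 7 1891/2500
DF(6y) = 321/400 ≈ 0.802500

step 1 [1y] swap r/1=53/1947: DF=(1 − 53/1947·(0))/(1+53/1947) = 1947/2000 ≈ 0.973500
step 2 [2y] bond c/1=29/400: DF=(2166681/2000000 − 29/400·(0.973500))/(1+29/400) = 9443/10000 ≈ 0.944300
step 3 [3y] bond c/1=1/25: DF=(130177/125000 − 1/25·(0.973500+0.944300))/(1+1/25) = 2319/2500 ≈ 0.927600
step 4 [4y] swap r/1=596/18631: DF=(1 − 596/18631·(0.973500+0.944300+0.927600))/(1+596/18631) = 1101/1250 ≈ 0.880800
step 5 [5y] zero: DF = P = 1061/1250 ≈ 0.848800
step 6 [6y] swap r/1=79/2151: DF=(1 − 79/2151·(0.973500+0.944300+0.927600+0.880800+0.848800))/(1+79/2151) = 321/400 ≈ 0.802500
step 7 [7y] bond c/1=31/400: DF=(4927109/4000000 − 31/400·(0.973500+0.944300+0.927600+0.880800+0.848800+0.802500))/(1+31/400) = 1891/2500 ≈ 0.756400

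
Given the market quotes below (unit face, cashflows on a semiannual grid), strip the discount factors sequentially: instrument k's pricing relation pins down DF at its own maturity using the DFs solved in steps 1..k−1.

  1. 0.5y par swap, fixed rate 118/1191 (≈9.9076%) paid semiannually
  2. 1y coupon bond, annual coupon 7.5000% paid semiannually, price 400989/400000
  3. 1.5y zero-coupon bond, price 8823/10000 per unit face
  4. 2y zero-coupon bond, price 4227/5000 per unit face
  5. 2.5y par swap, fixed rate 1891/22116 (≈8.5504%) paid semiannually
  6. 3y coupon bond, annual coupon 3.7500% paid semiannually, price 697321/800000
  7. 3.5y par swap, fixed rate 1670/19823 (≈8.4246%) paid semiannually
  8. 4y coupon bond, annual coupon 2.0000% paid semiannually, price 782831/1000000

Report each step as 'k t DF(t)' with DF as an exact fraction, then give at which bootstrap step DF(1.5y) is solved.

step 1 [0.5y] swap r/2=59/1191: DF=(1 − 59/1191·(0))/(1+59/1191) = 1191/1250 ≈ 0.952800
step 2 [1y] bond c/2=3/80: DF=(400989/400000 − 3/80·(0.952800))/(1+3/80) = 4659/5000 ≈ 0.931800
step 3 [1.5y] zero: DF = P = 8823/10000 ≈ 0.882300
step 4 [2y] zero: DF = P = 4227/5000 ≈ 0.845400
step 5 [2.5y] swap r/2=1891/44232: DF=(1 − 1891/44232·(0.952800+0.931800+0.882300+0.845400))/(1+1891/44232) = 8109/10000 ≈ 0.810900
step 6 [3y] bond c/2=3/160: DF=(697321/800000 − 3/160·(0.952800+0.931800+0.882300+0.845400+0.810900))/(1+3/160) = 3871/5000 ≈ 0.774200
step 7 [3.5y] swap r/2=835/19823: DF=(1 − 835/19823·(0.952800+0.931800+0.882300+0.845400+0.810900+0.774200))/(1+835/19823) = 1499/2000 ≈ 0.749500
step 8 [4y] bond c/2=1/100: DF=(782831/1000000 − 1/100·(0.952800+0.931800+0.882300+0.845400+0.810900+0.774200+0.749500))/(1+1/100) = 3581/5000 ≈ 0.716200

1 1/2 1191/1250
2 1 4659/5000
3 3/2 8823/10000
4 2 4227/5000
5 5/2 8109/10000
6 3 3871/5000
7 7/2 1499/2000
8 4 3581/5000
DF(1.5y) is solved at step 3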